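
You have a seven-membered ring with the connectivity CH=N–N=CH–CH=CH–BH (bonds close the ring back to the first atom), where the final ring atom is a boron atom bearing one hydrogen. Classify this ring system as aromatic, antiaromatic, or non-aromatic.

Aromatic

Every ring atom contributes a p orbital perpendicular to the ring (each doubly-bonded ring atom is sp² with one p-orbital electron; each =N– nitrogen is pyridine-type (lone pair in the sp² plane, one electron in the p orbital); the boron has an empty p orbital), so the π system is cyclic and fully conjugated.
Adding the contributions, 3 × 2 = 6 from the double-bond units + 0 from the BH atom = 6.
Since 6 = 4·1 + 2, the ring meets the 4n+2 criterion.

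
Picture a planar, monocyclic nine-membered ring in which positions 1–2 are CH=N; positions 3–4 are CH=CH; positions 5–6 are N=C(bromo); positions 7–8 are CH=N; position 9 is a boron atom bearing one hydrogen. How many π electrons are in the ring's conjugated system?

Every ring atom contributes a p orbital perpendicular to the ring (every atom in a ring double bond is sp² and brings one electron to the p orbital; each sp² =N– keeps its lone pair in-plane and puts one electron into the π system; the boron has an empty p orbital), so the π system is cyclic and fully conjugated.
Adding the contributions, 4 × 2 = 8 from the double-bond units + 0 from the BH atom = 8.

8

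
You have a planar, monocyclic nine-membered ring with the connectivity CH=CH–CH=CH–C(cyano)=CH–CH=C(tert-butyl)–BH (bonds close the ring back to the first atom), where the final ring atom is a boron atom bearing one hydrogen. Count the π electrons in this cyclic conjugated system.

8

Every ring atom contributes a p orbital perpendicular to the ring (the double-bond atoms are sp², each contributing one p electron; the boron has an empty p orbital), so the π system is cyclic and fully conjugated.
Tallying contributions gives 4 × 2 = 8 from the double-bond units + 0 from the BH atom = 8.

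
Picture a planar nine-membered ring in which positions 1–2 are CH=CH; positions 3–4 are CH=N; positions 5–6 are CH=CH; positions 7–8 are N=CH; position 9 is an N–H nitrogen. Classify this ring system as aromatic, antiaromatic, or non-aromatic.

All ring atoms are sp² and supply a p orbital to the ring (each doubly-bonded ring atom is sp² with one p-orbital electron; each sp² =N– keeps its lone pair in-plane and puts one electron into the π system; the pyrrole-type nitrogen donates its lone pair from the p orbital); the conjugation is uninterrupted.
Counting π electrons: 4 × 2 = 8 from the double-bond units + 2 from the NH atom = 10.
10 = 4(2) + 2, which satisfies Hückel's 4n+2 rule.

Aromatic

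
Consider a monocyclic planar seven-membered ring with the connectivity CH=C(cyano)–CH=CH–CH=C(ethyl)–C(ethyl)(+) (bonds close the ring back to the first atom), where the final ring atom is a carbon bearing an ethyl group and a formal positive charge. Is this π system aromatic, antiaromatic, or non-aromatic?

All ring atoms are sp² and supply a p orbital to the ring (the double-bond atoms are sp², each contributing one p electron; the carbocation has an empty p orbital); the conjugation is uninterrupted.
Tallying contributions gives 3 × 2 = 6 from the double-bond units + 0 from the C(ethyl)(+) atom = 6.
6 = 4(1) + 2, which satisfies Hückel's 4n+2 rule.

Aromatic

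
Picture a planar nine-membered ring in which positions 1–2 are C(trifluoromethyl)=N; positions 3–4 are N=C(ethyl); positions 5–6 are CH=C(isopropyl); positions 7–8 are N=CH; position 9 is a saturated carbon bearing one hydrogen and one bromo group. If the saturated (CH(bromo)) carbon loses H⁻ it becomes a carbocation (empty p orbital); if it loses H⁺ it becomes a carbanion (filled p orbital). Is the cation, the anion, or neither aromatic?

The anion

Both ions have a continuous loop of p orbitals — each ring atom is sp².
Cation: 4 × 2 + 0 = 8 π electrons → 4(2), antiaromatic.
Anion: 4 × 2 + 2 = 10 π electrons → 4(2)+2, aromatic.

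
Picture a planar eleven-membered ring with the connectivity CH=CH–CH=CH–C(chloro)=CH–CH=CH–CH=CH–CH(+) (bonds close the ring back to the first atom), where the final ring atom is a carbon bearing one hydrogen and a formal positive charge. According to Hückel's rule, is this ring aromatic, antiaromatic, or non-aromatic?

Every ring atom contributes a p orbital perpendicular to the ring (the double-bond atoms are sp², each contributing one p electron; the carbocation has an empty p orbital), so the π system is cyclic and fully conjugated.
π-electron count: 5 × 2 = 10 from the double-bond units + 0 from the CH(+) atom = 10.
10 = 4(2) + 2, which satisfies Hückel's 4n+2 rule.

Aromatic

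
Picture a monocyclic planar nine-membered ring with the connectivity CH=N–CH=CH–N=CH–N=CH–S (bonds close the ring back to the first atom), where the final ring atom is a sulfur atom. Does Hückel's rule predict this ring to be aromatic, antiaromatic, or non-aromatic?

Aromatic

Every ring atom contributes a p orbital perpendicular to the ring (each doubly-bonded ring atom is sp² with one p-orbital electron; the doubly-bonded nitrogens are pyridine-type — their lone pairs lie in the ring plane, leaving one electron in the p orbital; the sulfur donates one lone pair from its p orbital), so the π system is cyclic and fully conjugated.
Tallying contributions gives 4 × 2 = 8 from the double-bond units + 2 from the S atom = 10.
With 10 π electrons (n = 2), the Hückel 4n+2 condition holds.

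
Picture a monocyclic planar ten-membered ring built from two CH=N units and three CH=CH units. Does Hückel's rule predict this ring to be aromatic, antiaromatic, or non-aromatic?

Aromatic

Check conjugation: every atom in a ring double bond is sp² and brings one electron to the p orbital; each =N– nitrogen is pyridine-type (lone pair in the sp² plane, one electron in the p orbital) — every position has a p orbital, so the cyclic π system is continuous.
Adding the contributions, 5 × 2 = 10 from the 5 double-bond units.
Since 10 = 4·2 + 2, the ring meets the 4n+2 criterion.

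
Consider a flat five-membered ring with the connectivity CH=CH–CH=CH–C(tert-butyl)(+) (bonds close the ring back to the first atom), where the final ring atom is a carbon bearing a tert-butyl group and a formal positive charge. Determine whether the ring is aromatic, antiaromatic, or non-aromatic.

Antiaromatic

All ring atoms are sp² and supply a p orbital to the ring (each doubly-bonded ring atom is sp² with one p-orbital electron; the carbocation has an empty p orbital); the conjugation is uninterrupted.
Tallying contributions gives 2 × 2 = 4 from the double-bond units + 0 from the C(tert-butyl)(+) atom = 4.
4 = 4(1); a planar, fully conjugated 4n system is antiaromatic.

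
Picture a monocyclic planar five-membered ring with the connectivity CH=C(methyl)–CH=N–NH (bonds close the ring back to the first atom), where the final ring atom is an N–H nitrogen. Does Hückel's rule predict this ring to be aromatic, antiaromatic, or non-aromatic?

All ring atoms are sp² and supply a p orbital to the ring (every atom in a ring double bond is sp² and brings one electron to the p orbital; each =N– nitrogen is pyridine-type (lone pair in the sp² plane, one electron in the p orbital); the pyrrole-type nitrogen donates its lone pair from the p orbital); the conjugation is uninterrupted.
Counting π electrons: 2 × 2 = 4 from the double-bond units + 2 from the NH atom = 6.
With 6 π electrons (n = 1), the Hückel 4n+2 condition holds.

Aromatic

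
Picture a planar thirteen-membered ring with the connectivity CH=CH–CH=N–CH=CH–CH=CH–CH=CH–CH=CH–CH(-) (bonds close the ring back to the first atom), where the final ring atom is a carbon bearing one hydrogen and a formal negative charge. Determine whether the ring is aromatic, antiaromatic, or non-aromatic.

The p orbitals form a continuous loop: every atom in a ring double bond is sp² and brings one electron to the p orbital; the doubly-bonded nitrogens are pyridine-type — their lone pairs lie in the ring plane, leaving one electron in the p orbital; the carbanion's lone pair occupies the p orbital. The ring is fully conjugated.
Tallying contributions gives 6 × 2 = 12 from the double-bond units + 2 from the CH(-) atom = 14.
With 14 π electrons (n = 3), the Hückel 4n+2 condition holds.

Aromatic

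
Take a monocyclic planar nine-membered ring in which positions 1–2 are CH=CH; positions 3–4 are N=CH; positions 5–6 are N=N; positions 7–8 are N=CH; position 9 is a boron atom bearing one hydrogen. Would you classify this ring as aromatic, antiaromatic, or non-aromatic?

Antiaromatic

Every ring atom contributes a p orbital perpendicular to the ring (each doubly-bonded ring atom is sp² with one p-orbital electron; each =N– nitrogen is pyridine-type (lone pair in the sp² plane, one electron in the p orbital); the boron has an empty p orbital), so the π system is cyclic and fully conjugated.
Adding the contributions, 4 × 2 = 8 from the double-bond units + 0 from the BH atom = 8.
8 = 4(2); a planar, fully conjugated 4n system is antiaromatic.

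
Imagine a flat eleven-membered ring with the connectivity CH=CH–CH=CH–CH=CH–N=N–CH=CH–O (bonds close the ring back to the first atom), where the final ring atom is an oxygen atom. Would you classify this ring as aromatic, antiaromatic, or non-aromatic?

Antiaromatic

The p orbitals form a continuous loop: every atom in a ring double bond is sp² and brings one electron to the p orbital; the doubly-bonded nitrogens are pyridine-type — their lone pairs lie in the ring plane, leaving one electron in the p orbital; the oxygen donates one lone pair from its p orbital. The ring is fully conjugated.
Adding the contributions, 5 × 2 = 10 from the double-bond units + 2 from the O atom = 12.
With 12 = 4·3 π electrons, Hückel's rule classifies the planar ring as antiaromatic.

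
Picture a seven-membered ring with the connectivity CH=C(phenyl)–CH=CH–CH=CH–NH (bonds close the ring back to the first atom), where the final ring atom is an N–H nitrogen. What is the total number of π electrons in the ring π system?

8

All ring atoms are sp² and supply a p orbital to the ring (each doubly-bonded ring atom is sp² with one p-orbital electron; the pyrrole-type nitrogen donates its lone pair from the p orbital); the conjugation is uninterrupted.
Tallying contributions gives 3 × 2 = 6 from the double-bond units + 2 from the NH atom = 8.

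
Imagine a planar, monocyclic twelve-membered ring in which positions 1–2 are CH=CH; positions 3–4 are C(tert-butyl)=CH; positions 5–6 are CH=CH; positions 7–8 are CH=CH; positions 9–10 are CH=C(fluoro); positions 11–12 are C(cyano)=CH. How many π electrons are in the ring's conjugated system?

All ring atoms are sp² and supply a p orbital to the ring (each doubly-bonded ring atom is sp² with one p-orbital electron); the conjugation is uninterrupted.
Tallying contributions gives 6 × 2 = 12 from the 6 double-bond units.

12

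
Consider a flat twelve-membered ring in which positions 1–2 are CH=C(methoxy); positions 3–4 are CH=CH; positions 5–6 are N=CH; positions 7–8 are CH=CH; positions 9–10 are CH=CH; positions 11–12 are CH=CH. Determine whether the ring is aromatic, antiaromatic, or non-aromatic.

Antiaromatic

Check conjugation: the double-bond atoms are sp², each contributing one p electron; each =N– nitrogen is pyridine-type (lone pair in the sp² plane, one electron in the p orbital) — every position has a p orbital, so the cyclic π system is continuous.
Counting π electrons: 6 × 2 = 12 from the 6 double-bond units.
12 is a 4n count (n = 3), so the planar conjugated ring is antiaromatic.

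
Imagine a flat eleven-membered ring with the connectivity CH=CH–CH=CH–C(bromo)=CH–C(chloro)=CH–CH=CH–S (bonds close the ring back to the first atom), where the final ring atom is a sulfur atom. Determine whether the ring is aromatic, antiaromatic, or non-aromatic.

Every ring atom contributes a p orbital perpendicular to the ring (every atom in a ring double bond is sp² and brings one electron to the p orbital; the sulfur donates one lone pair from its p orbital), so the π system is cyclic and fully conjugated.
Adding the contributions, 5 × 2 = 10 from the double-bond units + 2 from the S atom = 12.
12 = 4(3); a planar, fully conjugated 4n system is antiaromatic.

Antiaromatic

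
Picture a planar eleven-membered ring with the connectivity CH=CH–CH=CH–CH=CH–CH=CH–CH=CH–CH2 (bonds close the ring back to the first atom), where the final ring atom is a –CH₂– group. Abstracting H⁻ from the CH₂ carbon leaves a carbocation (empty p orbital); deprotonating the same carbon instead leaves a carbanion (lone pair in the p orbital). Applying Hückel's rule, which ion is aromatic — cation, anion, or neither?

The cation

In either ion the ring is fully conjugated: every atom, including the new sp² carbon, supplies a p orbital.
Cation: 5 × 2 + 0 = 10 π electrons → 4(2)+2, aromatic.
Anion: 5 × 2 + 2 = 12 π electrons → 4(3), antiaromatic.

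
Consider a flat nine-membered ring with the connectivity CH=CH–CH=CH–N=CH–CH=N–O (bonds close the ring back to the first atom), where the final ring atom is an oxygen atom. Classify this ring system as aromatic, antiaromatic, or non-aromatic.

The p orbitals form a continuous loop: the double-bond atoms are sp², each contributing one p electron; the doubly-bonded nitrogens are pyridine-type — their lone pairs lie in the ring plane, leaving one electron in the p orbital; the oxygen donates one lone pair from its p orbital. The ring is fully conjugated.
Adding the contributions, 4 × 2 = 8 from the double-bond units + 2 from the O atom = 10.
Since 10 = 4·2 + 2, the ring meets the 4n+2 criterion.

Aromatic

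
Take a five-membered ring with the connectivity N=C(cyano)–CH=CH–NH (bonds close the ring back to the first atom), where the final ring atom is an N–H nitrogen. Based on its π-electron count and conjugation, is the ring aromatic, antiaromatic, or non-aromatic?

Every ring atom contributes a p orbital perpendicular to the ring (the double-bond atoms are sp², each contributing one p electron; the doubly-bonded nitrogens are pyridine-type — their lone pairs lie in the ring plane, leaving one electron in the p orbital; the pyrrole-type nitrogen donates its lone pair from the p orbital), so the π system is cyclic and fully conjugated.
Counting π electrons: 2 × 2 = 4 from the double-bond units + 2 from the NH atom = 6.
Since 6 = 4·1 + 2, the ring meets the 4n+2 criterion.

Aromatic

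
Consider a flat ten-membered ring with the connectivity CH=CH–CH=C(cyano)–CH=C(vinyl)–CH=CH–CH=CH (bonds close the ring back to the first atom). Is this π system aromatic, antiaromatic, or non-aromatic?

The p orbitals form a continuous loop: the double-bond atoms are sp², each contributing one p electron. The ring is fully conjugated.
π-electron count: 5 × 2 = 10 from the 5 double-bond units.
With 10 π electrons (n = 2), the Hückel 4n+2 condition holds.

Aromatic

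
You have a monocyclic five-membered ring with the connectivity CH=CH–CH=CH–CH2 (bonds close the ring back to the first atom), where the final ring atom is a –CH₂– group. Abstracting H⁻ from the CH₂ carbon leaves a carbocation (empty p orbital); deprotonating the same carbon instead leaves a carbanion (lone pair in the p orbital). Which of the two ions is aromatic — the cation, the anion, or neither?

In either ion the ring is fully conjugated: every atom, including the new sp² carbon, supplies a p orbital.
Cation: 2 × 2 + 0 = 4 π electrons → 4(1), antiaromatic.
Anion: 2 × 2 + 2 = 6 π electrons → 4(1)+2, aromatic.

The anion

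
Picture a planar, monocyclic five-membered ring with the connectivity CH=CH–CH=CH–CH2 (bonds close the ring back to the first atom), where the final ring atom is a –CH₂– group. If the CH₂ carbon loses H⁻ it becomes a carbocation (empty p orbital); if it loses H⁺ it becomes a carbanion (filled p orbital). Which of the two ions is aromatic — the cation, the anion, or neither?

Once that carbon is sp², every ring atom has a p orbital and both ions are fully conjugated.
Cation: 2 × 2 + 0 = 4 π electrons → 4(1), antiaromatic.
Anion: 2 × 2 + 2 = 6 π electrons → 4(1)+2, aromatic.

The anion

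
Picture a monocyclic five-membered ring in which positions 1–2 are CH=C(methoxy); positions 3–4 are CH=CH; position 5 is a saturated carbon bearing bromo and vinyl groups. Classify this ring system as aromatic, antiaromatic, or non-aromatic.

The C(bromo)(vinyl) carbon is saturated: that saturated carbon is sp³ and has no p orbital in the ring π system. Conjugation is not continuous around the ring.
Hückel's rule only applies to fully conjugated rings, so this one is simply non-aromatic.

Non-aromatic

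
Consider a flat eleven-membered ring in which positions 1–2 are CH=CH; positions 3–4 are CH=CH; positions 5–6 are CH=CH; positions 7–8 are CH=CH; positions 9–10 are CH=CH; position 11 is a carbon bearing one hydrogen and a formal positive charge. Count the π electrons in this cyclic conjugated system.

10

Check conjugation: each doubly-bonded ring atom is sp² with one p-orbital electron; the carbocation has an empty p orbital — every position has a p orbital, so the cyclic π system is continuous.
π-electron count: 5 × 2 = 10 from the double-bond units + 0 from the CH(+) atom = 10.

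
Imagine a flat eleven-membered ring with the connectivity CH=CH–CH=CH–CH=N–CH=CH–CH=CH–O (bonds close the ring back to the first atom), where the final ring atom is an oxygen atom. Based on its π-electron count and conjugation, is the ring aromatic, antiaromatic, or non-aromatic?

Check conjugation: each doubly-bonded ring atom is sp² with one p-orbital electron; the doubly-bonded nitrogens are pyridine-type — their lone pairs lie in the ring plane, leaving one electron in the p orbital; the oxygen donates one lone pair from its p orbital — every position has a p orbital, so the cyclic π system is continuous.
Counting π electrons: 5 × 2 = 10 from the double-bond units + 2 from the O atom = 12.
12 is a 4n count (n = 3), so the planar conjugated ring is antiaromatic.

Antiaromatic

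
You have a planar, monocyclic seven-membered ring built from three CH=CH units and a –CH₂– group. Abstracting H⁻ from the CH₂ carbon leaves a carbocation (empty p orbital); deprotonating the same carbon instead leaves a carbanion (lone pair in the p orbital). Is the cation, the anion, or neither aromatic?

The cation

In either ion the ring is fully conjugated: every atom, including the new sp² carbon, supplies a p orbital.
Cation: 3 × 2 + 0 = 6 π electrons → 4(1)+2, aromatic.
Anion: 3 × 2 + 2 = 8 π electrons → 4(2), antiaromatic.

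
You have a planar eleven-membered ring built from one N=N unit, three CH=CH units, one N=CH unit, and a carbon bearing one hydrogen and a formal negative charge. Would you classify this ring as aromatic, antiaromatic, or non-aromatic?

Check conjugation: each doubly-bonded ring atom is sp² with one p-orbital electron; each =N– nitrogen is pyridine-type (lone pair in the sp² plane, one electron in the p orbital); the carbanion's lone pair occupies the p orbital — every position has a p orbital, so the cyclic π system is continuous.
Adding the contributions, 5 × 2 = 10 from the double-bond units + 2 from the CH(-) atom = 12.
12 is a 4n count (n = 3), so the planar conjugated ring is antiaromatic.

Antiaromatic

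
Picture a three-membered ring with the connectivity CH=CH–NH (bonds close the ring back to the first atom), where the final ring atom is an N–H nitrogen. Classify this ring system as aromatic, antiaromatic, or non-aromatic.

Antiaromatic

The p orbitals form a continuous loop: every atom in a ring double bond is sp² and brings one electron to the p orbital; the pyrrole-type nitrogen donates its lone pair from the p orbital. The ring is fully conjugated.
π-electron count: 1 × 2 = 2 from the double-bond unit + 2 from the NH atom = 4.
4 is a 4n count (n = 1), so the planar conjugated ring is antiaromatic.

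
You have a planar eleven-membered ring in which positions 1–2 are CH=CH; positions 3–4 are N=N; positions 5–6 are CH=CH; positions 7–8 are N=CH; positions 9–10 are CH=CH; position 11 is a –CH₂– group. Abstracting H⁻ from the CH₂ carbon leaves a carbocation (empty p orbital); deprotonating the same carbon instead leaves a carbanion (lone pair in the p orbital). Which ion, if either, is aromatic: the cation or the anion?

Both ions have a continuous loop of p orbitals — each ring atom is sp².
Cation: 5 × 2 + 0 = 10 π electrons → 4(2)+2, aromatic.
Anion: 5 × 2 + 2 = 12 π electrons → 4(3), antiaromatic.

The cation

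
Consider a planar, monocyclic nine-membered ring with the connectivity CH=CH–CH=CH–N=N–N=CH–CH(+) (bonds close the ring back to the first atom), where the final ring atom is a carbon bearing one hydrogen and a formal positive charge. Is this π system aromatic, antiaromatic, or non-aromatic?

Antiaromatic

The p orbitals form a continuous loop: the double-bond atoms are sp², each contributing one p electron; each sp² =N– keeps its lone pair in-plane and puts one electron into the π system; the carbocation has an empty p orbital. The ring is fully conjugated.
Counting π electrons: 4 × 2 = 8 from the double-bond units + 0 from the CH(+) atom = 8.
With 8 = 4·2 π electrons, Hückel's rule classifies the planar ring as antiaromatic.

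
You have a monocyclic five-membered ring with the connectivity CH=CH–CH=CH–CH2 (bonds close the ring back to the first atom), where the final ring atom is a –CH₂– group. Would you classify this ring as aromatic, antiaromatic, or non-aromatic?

Non-aromatic

The CH2 position has four σ bonds — the tetrahedral CH₂ carbon is sp³ and has no p orbital in the ring π system — so the cyclic conjugation is interrupted.
Hückel's rule only applies to fully conjugated rings, so this one is simply non-aromatic.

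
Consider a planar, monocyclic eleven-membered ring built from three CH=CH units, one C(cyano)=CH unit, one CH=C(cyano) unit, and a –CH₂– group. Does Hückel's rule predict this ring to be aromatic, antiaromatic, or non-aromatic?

The CH2 position has four σ bonds — the tetrahedral CH₂ carbon is sp³ and has no p orbital in the ring π system — so the cyclic conjugation is interrupted.
Hückel's rule only applies to fully conjugated rings, so this one is simply non-aromatic.

Non-aromatic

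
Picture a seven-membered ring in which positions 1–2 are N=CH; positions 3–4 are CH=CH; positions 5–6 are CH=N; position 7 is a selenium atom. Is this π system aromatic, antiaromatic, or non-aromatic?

Every ring atom contributes a p orbital perpendicular to the ring (every atom in a ring double bond is sp² and brings one electron to the p orbital; each =N– nitrogen is pyridine-type (lone pair in the sp² plane, one electron in the p orbital); the selenium donates one lone pair from its p orbital), so the π system is cyclic and fully conjugated.
Adding the contributions, 3 × 2 = 6 from the double-bond units + 2 from the Se atom = 8.
A 4n π count (8, n = 2) in a planar conjugated ring means antiaromatic.

Antiaromatic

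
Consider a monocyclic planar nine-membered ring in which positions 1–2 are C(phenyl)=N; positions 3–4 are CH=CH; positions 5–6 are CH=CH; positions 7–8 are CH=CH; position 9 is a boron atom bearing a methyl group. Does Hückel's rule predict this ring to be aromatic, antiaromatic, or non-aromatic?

Check conjugation: each doubly-bonded ring atom is sp² with one p-orbital electron; each sp² =N– keeps its lone pair in-plane and puts one electron into the π system; the boron has an empty p orbital — every position has a p orbital, so the cyclic π system is continuous.
Counting π electrons: 4 × 2 = 8 from the double-bond units + 0 from the B(methyl) atom = 8.
8 is a 4n count (n = 2), so the planar conjugated ring is antiaromatic.

Antiaromatic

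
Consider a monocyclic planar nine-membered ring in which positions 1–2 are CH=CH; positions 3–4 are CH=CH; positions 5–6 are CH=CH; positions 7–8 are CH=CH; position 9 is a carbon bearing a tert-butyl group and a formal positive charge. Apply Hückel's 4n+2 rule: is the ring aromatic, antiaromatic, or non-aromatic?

Every ring atom contributes a p orbital perpendicular to the ring (every atom in a ring double bond is sp² and brings one electron to the p orbital; the carbocation has an empty p orbital), so the π system is cyclic and fully conjugated.
Adding the contributions, 4 × 2 = 8 from the double-bond units + 0 from the C(tert-butyl)(+) atom = 8.
8 = 4(2); a planar, fully conjugated 4n system is antiaromatic.

Antiaromatic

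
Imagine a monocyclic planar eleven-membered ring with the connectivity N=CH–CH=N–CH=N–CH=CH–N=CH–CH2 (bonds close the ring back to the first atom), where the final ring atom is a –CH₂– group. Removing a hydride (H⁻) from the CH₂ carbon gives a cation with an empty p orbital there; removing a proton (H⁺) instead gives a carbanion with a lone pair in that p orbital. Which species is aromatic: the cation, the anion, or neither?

The cation

Both ions have a continuous loop of p orbitals — each ring atom is sp².
Cation: 5 × 2 + 0 = 10 π electrons → 4(2)+2, aromatic.
Anion: 5 × 2 + 2 = 12 π electrons → 4(3), antiaromatic.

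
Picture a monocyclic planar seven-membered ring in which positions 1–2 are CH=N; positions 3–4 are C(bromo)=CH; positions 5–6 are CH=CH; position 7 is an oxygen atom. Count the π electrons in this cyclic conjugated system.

8

All ring atoms are sp² and supply a p orbital to the ring (the double-bond atoms are sp², each contributing one p electron; the doubly-bonded nitrogens are pyridine-type — their lone pairs lie in the ring plane, leaving one electron in the p orbital; the oxygen donates one lone pair from its p orbital); the conjugation is uninterrupted.
Counting π electrons: 3 × 2 = 6 from the double-bond units + 2 from the O atom = 8.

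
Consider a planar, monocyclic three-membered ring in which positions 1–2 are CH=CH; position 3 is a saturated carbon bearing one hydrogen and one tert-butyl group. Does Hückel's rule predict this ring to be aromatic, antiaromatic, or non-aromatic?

Non-aromatic

The CH(tert-butyl) carbon is saturated: that saturated carbon is sp³ and has no p orbital in the ring π system. Conjugation is not continuous around the ring.
Without a continuous loop of overlapping p orbitals the Hückel electron count never comes into play.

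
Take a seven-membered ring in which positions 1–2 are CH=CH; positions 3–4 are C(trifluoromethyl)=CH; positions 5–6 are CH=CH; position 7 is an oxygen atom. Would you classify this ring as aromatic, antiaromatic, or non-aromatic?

Antiaromatic

The p orbitals form a continuous loop: the double-bond atoms are sp², each contributing one p electron; the oxygen donates one lone pair from its p orbital. The ring is fully conjugated.
Tallying contributions gives 3 × 2 = 6 from the double-bond units + 2 from the O atom = 8.
A 4n π count (8, n = 2) in a planar conjugated ring means antiaromatic.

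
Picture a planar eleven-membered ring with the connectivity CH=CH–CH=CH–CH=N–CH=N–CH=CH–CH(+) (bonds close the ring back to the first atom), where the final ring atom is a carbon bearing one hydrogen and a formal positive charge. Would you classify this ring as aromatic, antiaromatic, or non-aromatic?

The p orbitals form a continuous loop: the double-bond atoms are sp², each contributing one p electron; the doubly-bonded nitrogens are pyridine-type — their lone pairs lie in the ring plane, leaving one electron in the p orbital; the carbocation has an empty p orbital. The ring is fully conjugated.
Tallying contributions gives 5 × 2 = 10 from the double-bond units + 0 from the CH(+) atom = 10.
10 = 4(2) + 2, which satisfies Hückel's 4n+2 rule.

Aromatic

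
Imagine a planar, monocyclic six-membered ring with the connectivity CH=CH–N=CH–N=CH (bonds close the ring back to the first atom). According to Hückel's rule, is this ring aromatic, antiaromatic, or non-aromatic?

Aromatic

All ring atoms are sp² and supply a p orbital to the ring (every atom in a ring double bond is sp² and brings one electron to the p orbital; each =N– nitrogen is pyridine-type (lone pair in the sp² plane, one electron in the p orbital)); the conjugation is uninterrupted.
Adding the contributions, 3 × 2 = 6 from the 3 double-bond units.
That gives a 4n+2 count (6, n = 1).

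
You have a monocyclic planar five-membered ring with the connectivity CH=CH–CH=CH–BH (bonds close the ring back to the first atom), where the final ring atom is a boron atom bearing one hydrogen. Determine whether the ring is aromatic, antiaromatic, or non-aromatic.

Every ring atom contributes a p orbital perpendicular to the ring (each doubly-bonded ring atom is sp² with one p-orbital electron; the boron has an empty p orbital), so the π system is cyclic and fully conjugated.
Counting π electrons: 2 × 2 = 4 from the double-bond units + 0 from the BH atom = 4.
4 is a 4n count (n = 1), so the planar conjugated ring is antiaromatic.
(This ring is borole.)

Antiaromatic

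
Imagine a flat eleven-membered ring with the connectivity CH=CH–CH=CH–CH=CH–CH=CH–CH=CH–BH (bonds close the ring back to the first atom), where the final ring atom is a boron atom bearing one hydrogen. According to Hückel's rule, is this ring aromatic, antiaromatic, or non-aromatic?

Every ring atom contributes a p orbital perpendicular to the ring (the double-bond atoms are sp², each contributing one p electron; the boron has an empty p orbital), so the π system is cyclic and fully conjugated.
Adding the contributions, 5 × 2 = 10 from the double-bond units + 0 from the BH atom = 10.
With 10 π electrons (n = 2), the Hückel 4n+2 condition holds.

Aromatic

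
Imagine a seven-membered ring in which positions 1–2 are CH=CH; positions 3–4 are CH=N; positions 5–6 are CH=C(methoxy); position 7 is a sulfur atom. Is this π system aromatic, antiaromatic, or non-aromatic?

The p orbitals form a continuous loop: each doubly-bonded ring atom is sp² with one p-orbital electron; each sp² =N– keeps its lone pair in-plane and puts one electron into the π system; the sulfur donates one lone pair from its p orbital. The ring is fully conjugated.
Adding the contributions, 3 × 2 = 6 from the double-bond units + 2 from the S atom = 8.
A 4n π count (8, n = 2) in a planar conjugated ring means antiaromatic.

Antiaromatic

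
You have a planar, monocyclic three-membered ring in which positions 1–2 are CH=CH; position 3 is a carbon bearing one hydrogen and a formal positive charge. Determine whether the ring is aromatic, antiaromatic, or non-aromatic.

Aromatic

The p orbitals form a continuous loop: each doubly-bonded ring atom is sp² with one p-orbital electron; the carbocation has an empty p orbital. The ring is fully conjugated.
π-electron count: 1 × 2 = 2 from the double-bond unit + 0 from the CH(+) atom = 2.
That gives a 4n+2 count (2, n = 0).
This is the cyclopropenyl cation.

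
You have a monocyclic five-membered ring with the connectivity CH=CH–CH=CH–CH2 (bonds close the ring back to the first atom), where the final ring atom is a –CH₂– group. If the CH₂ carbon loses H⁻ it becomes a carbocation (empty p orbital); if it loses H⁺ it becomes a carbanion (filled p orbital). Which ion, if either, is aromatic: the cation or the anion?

The anion

Once that carbon is sp², every ring atom has a p orbital and both ions are fully conjugated.
Cation: 2 × 2 + 0 = 4 π electrons → 4(1), antiaromatic.
Anion: 2 × 2 + 2 = 6 π electrons → 4(1)+2, aromatic.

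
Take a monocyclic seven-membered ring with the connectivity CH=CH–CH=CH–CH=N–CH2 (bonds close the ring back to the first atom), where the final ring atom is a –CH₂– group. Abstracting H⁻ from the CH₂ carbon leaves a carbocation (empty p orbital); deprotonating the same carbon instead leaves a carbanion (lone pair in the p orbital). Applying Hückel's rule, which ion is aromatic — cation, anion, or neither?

The cation

Once that carbon is sp², every ring atom has a p orbital and both ions are fully conjugated.
Cation: 3 × 2 + 0 = 6 π electrons → 4(1)+2, aromatic.
Anion: 3 × 2 + 2 = 8 π electrons → 4(2), antiaromatic.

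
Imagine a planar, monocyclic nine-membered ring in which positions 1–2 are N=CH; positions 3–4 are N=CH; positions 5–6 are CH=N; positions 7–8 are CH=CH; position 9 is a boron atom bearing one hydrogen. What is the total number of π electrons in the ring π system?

Every ring atom contributes a p orbital perpendicular to the ring (each doubly-bonded ring atom is sp² with one p-orbital electron; the doubly-bonded nitrogens are pyridine-type — their lone pairs lie in the ring plane, leaving one electron in the p orbital; the boron has an empty p orbital), so the π system is cyclic and fully conjugated.
π-electron count: 4 × 2 = 8 from the double-bond units + 0 from the BH atom = 8.

8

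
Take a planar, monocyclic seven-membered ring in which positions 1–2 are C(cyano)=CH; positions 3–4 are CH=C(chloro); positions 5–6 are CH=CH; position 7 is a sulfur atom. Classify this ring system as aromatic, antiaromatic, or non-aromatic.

Antiaromatic

Every ring atom contributes a p orbital perpendicular to the ring (the double-bond atoms are sp², each contributing one p electron; the sulfur donates one lone pair from its p orbital), so the π system is cyclic and fully conjugated.
Counting π electrons: 3 × 2 = 6 from the double-bond units + 2 from the S atom = 8.
With 8 = 4·2 π electrons, Hückel's rule classifies the planar ring as antiaromatic.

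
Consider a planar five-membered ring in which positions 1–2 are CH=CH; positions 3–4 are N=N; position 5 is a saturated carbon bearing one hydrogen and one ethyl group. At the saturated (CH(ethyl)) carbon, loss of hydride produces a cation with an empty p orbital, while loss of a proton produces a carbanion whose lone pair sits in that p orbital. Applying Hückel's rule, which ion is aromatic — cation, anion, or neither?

The anion

Both ions have a continuous loop of p orbitals — each ring atom is sp².
Cation: 2 × 2 + 0 = 4 π electrons → 4(1), antiaromatic.
Anion: 2 × 2 + 2 = 6 π electrons → 4(1)+2, aromatic.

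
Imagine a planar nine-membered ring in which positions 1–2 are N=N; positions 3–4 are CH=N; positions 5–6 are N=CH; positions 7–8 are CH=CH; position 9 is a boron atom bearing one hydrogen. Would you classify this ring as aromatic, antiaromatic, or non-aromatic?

Check conjugation: each doubly-bonded ring atom is sp² with one p-orbital electron; each =N– nitrogen is pyridine-type (lone pair in the sp² plane, one electron in the p orbital); the boron has an empty p orbital — every position has a p orbital, so the cyclic π system is continuous.
π-electron count: 4 × 2 = 8 from the double-bond units + 0 from the BH atom = 8.
8 is a 4n count (n = 2), so the planar conjugated ring is antiaromatic.

Antiaromatic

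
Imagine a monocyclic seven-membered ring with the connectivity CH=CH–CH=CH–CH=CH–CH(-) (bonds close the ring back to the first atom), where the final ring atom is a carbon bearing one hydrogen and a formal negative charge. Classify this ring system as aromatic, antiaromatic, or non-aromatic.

Antiaromatic

Check conjugation: the double-bond atoms are sp², each contributing one p electron; the carbanion's lone pair occupies the p orbital — every position has a p orbital, so the cyclic π system is continuous.
Counting π electrons: 3 × 2 = 6 from the double-bond units + 2 from the CH(-) atom = 8.
With 8 = 4·2 π electrons, Hückel's rule classifies the planar ring as antiaromatic.
(The species described is the cycloheptatrienyl anion.)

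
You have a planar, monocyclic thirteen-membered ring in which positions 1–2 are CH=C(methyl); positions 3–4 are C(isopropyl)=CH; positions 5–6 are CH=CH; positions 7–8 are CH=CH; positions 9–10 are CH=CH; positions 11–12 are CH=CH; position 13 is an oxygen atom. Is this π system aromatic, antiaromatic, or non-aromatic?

Aromatic

All ring atoms are sp² and supply a p orbital to the ring (each doubly-bonded ring atom is sp² with one p-orbital electron; the oxygen donates one lone pair from its p orbital); the conjugation is uninterrupted.
Tallying contributions gives 6 × 2 = 12 from the double-bond units + 2 from the O atom = 14.
14 = 4(3) + 2, which satisfies Hückel's 4n+2 rule.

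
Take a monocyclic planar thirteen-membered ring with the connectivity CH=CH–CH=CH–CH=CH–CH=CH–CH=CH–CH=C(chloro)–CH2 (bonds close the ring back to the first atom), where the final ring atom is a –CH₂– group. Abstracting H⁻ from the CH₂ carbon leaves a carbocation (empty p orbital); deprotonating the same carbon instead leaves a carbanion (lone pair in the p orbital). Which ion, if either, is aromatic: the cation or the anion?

The anion

Once that carbon is sp², every ring atom has a p orbital and both ions are fully conjugated.
Cation: 6 × 2 + 0 = 12 π electrons → 4(3), antiaromatic.
Anion: 6 × 2 + 2 = 14 π electrons → 4(3)+2, aromatic.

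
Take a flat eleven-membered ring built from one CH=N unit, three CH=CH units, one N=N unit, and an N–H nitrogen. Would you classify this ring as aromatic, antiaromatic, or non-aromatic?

Every ring atom contributes a p orbital perpendicular to the ring (the double-bond atoms are sp², each contributing one p electron; the doubly-bonded nitrogens are pyridine-type — their lone pairs lie in the ring plane, leaving one electron in the p orbital; the pyrrole-type nitrogen donates its lone pair from the p orbital), so the π system is cyclic and fully conjugated.
Tallying contributions gives 5 × 2 = 10 from the double-bond units + 2 from the NH atom = 12.
12 = 4(3); a planar, fully conjugated 4n system is antiaromatic.

Antiaromatic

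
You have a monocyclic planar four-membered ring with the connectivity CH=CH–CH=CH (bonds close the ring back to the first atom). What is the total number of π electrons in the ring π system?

4

Every ring atom contributes a p orbital perpendicular to the ring (the double-bond atoms are sp², each contributing one p electron), so the π system is cyclic and fully conjugated.
Counting π electrons: 2 × 2 = 4 from the 2 double-bond units.
(This ring is cyclobutadiene.)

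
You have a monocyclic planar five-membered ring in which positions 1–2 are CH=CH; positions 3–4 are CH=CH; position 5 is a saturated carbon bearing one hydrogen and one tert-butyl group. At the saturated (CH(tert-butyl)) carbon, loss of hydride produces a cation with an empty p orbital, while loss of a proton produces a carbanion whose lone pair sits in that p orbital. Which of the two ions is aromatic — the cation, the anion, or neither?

The anion

In both ions every ring atom is sp² and contributes a p orbital, so both rings are fully conjugated.
Cation: 2 × 2 + 0 = 4 π electrons → 4(1), antiaromatic.
Anion: 2 × 2 + 2 = 6 π electrons → 4(1)+2, aromatic.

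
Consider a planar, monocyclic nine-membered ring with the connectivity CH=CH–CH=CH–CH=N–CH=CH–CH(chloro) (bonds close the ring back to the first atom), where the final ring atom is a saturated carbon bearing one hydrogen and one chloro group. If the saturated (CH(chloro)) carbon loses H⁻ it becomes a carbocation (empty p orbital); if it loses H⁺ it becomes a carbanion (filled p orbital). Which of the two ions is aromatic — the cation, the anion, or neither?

Once that carbon is sp², every ring atom has a p orbital and both ions are fully conjugated.
Cation: 4 × 2 + 0 = 8 π electrons → 4(2), antiaromatic.
Anion: 4 × 2 + 2 = 10 π electrons → 4(2)+2, aromatic.

The anion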